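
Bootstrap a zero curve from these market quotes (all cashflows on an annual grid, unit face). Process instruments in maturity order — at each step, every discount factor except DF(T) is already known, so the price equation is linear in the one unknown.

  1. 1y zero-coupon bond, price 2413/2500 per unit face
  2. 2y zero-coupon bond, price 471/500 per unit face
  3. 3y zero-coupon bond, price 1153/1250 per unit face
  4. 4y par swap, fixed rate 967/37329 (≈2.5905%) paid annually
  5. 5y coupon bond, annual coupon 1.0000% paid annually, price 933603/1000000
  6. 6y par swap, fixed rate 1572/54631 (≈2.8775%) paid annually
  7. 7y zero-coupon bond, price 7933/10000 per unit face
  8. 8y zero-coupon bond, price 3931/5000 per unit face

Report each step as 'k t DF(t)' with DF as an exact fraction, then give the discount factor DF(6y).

1 1 2413/2500
2 2 471/500
3 3 1153/1250
4 4 9033/10000
5 5 4437/5000
6 6 2107/2500
7 7 7933/10000
8 8 3931/5000
DF(6y) = 2107/2500 ≈ 0.842800

step 1 [1y] zero: DF = P = 2413/2500 ≈ 0.965200
step 2 [2y] zero: DF = P = 471/500 ≈ 0.942000
step 3 [3y] zero: DF = P = 1153/1250 ≈ 0.922400
step 4 [4y] swap r/1=967/37329: DF=(1 − 967/37329·(0.965200+0.942000+0.922400))/(1+967/37329) = 9033/10000 ≈ 0.903300
step 5 [5y] bond c/1=1/100: DF=(933603/1000000 − 1/100·(0.965200+0.942000+0.922400+0.903300))/(1+1/100) = 4437/5000 ≈ 0.887400
step 6 [6y] swap r/1=1572/54631: DF=(1 − 1572/54631·(0.965200+0.942000+0.922400+0.903300+0.887400))/(1+1572/54631) = 2107/2500 ≈ 0.842800
step 7 [7y] zero: DF = P = 7933/10000 ≈ 0.793300
step 8 [8y] zero: DF = P = 3931/5000 ≈ 0.786200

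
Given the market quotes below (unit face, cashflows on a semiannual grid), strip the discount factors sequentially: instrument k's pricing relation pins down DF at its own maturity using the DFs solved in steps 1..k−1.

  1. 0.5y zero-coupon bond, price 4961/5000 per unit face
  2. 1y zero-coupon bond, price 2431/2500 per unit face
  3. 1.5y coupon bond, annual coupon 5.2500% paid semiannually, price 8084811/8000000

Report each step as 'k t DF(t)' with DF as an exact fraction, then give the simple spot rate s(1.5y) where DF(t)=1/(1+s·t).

1 1/2 4961/5000
2 1 2431/2500
3 3/2 1869/2000
s(1.5y) = (1/(1869/2000) − 1)/(3/2) = 262/5607 ≈ 4.6727%

step 1 [0.5y] zero: DF = P = 4961/5000 ≈ 0.992200
step 2 [1y] zero: DF = P = 2431/2500 ≈ 0.972400
step 3 [1.5y] bond c/2=21/800: DF=(8084811/8000000 − 21/800·(0.992200+0.972400))/(1+21/800) = 1869/2000 ≈ 0.934500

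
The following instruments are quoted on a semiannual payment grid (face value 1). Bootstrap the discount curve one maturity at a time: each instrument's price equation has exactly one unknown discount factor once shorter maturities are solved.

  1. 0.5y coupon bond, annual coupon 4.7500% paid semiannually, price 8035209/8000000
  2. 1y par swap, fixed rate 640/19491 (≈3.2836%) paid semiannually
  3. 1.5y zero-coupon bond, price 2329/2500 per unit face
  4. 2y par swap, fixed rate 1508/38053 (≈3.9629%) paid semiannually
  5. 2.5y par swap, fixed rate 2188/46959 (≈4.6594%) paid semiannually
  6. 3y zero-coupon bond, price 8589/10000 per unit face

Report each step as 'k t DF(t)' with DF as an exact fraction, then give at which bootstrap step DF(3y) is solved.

step 1 [0.5y] bond c/2=19/800: DF=(8035209/8000000 − 19/800·(0))/(1+19/800) = 9811/10000 ≈ 0.981100
step 2 [1y] swap r/2=320/19491: DF=(1 − 320/19491·(0.981100))/(1+320/19491) = 121/125 ≈ 0.968000
step 3 [1.5y] zero: DF = P = 2329/2500 ≈ 0.931600
step 4 [2y] swap r/2=754/38053: DF=(1 − 754/38053·(0.981100+0.968000+0.931600))/(1+754/38053) = 4623/5000 ≈ 0.924600
step 5 [2.5y] swap r/2=1094/46959: DF=(1 − 1094/46959·(0.981100+0.968000+0.931600+0.924600))/(1+1094/46959) = 4453/5000 ≈ 0.890600
step 6 [3y] zero: DF = P = 8589/10000 ≈ 0.858900

1 1/2 9811/10000
2 1 121/125
3 3/2 2329/2500
4 2 4623/5000
5 5/2 4453/5000
6 3 8589/10000
DF(3y) is solved at step 6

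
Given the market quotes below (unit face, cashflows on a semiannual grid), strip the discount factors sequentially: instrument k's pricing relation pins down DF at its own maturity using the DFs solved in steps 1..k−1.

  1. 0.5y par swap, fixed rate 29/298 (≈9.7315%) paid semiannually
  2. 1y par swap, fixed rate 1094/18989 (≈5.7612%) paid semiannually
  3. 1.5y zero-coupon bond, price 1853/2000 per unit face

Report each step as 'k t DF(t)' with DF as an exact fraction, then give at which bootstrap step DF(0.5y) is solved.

step 1 [0.5y] swap r/2=29/596: DF=(1 − 29/596·(0))/(1+29/596) = 596/625 ≈ 0.953600
step 2 [1y] swap r/2=547/18989: DF=(1 − 547/18989·(0.953600))/(1+547/18989) = 9453/10000 ≈ 0.945300
step 3 [1.5y] zero: DF = P = 1853/2000 ≈ 0.926500

1 1/2 596/625
2 1 9453/10000
3 3/2 1853/2000
DF(0.5y) is solved at step 1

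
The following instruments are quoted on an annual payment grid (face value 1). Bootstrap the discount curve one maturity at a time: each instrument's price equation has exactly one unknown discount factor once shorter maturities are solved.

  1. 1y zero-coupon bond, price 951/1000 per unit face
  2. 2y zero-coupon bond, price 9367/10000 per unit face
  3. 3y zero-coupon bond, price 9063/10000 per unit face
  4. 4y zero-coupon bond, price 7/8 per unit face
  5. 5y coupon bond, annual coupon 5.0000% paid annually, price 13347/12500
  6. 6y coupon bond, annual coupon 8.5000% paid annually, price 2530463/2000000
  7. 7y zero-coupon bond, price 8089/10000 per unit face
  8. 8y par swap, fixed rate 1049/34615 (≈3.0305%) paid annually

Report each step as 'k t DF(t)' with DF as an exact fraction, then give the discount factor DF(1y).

step 1 [1y] zero: DF = P = 951/1000 ≈ 0.951000
step 2 [2y] zero: DF = P = 9367/10000 ≈ 0.936700
step 3 [3y] zero: DF = P = 9063/10000 ≈ 0.906300
step 4 [4y] zero: DF = P = 7/8 ≈ 0.875000
step 5 [5y] bond c/1=1/20: DF=(13347/12500 − 1/20·(0.951000+0.936700+0.906300+0.875000))/(1+1/20) = 4211/5000 ≈ 0.842200
step 6 [6y] bond c/1=17/200: DF=(2530463/2000000 − 17/200·(0.951000+0.936700+0.906300+0.875000+0.842200))/(1+17/200) = 8127/10000 ≈ 0.812700
step 7 [7y] zero: DF = P = 8089/10000 ≈ 0.808900
step 8 [8y] swap r/1=1049/34615: DF=(1 − 1049/34615·(0.951000+0.936700+0.906300+0.875000+0.842200+0.812700+0.808900))/(1+1049/34615) = 3951/5000 ≈ 0.790200

1 1 951/1000
2 2 9367/10000
3 3 9063/10000
4 4 7/8
5 5 4211/5000
6 6 8127/10000
7 7 8089/10000
8 8 3951/5000
DF(1y) = 951/1000 ≈ 0.951000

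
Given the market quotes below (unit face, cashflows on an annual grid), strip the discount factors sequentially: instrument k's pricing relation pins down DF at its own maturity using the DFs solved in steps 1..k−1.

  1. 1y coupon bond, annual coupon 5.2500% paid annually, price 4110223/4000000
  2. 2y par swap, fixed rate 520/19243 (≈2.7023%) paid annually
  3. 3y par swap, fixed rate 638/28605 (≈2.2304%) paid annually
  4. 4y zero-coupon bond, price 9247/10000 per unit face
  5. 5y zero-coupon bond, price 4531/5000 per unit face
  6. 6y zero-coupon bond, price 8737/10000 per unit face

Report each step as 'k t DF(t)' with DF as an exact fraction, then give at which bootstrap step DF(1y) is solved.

1 1 9763/10000
2 2 237/250
3 3 4681/5000
4 4 9247/10000
5 5 4531/5000
6 6 8737/10000
DF(1y) is solved at step 1

step 1 [1y] bond c/1=21/400: DF=(4110223/4000000 − 21/400·(0))/(1+21/400) = 9763/10000 ≈ 0.976300
step 2 [2y] swap r/1=520/19243: DF=(1 − 520/19243·(0.976300))/(1+520/19243) = 237/250 ≈ 0.948000
step 3 [3y] swap r/1=638/28605: DF=(1 − 638/28605·(0.976300+0.948000))/(1+638/28605) = 4681/5000 ≈ 0.936200
step 4 [4y] zero: DF = P = 9247/10000 ≈ 0.924700
step 5 [5y] zero: DF = P = 4531/5000 ≈ 0.906200
step 6 [6y] zero: DF = P = 8737/10000 ≈ 0.873700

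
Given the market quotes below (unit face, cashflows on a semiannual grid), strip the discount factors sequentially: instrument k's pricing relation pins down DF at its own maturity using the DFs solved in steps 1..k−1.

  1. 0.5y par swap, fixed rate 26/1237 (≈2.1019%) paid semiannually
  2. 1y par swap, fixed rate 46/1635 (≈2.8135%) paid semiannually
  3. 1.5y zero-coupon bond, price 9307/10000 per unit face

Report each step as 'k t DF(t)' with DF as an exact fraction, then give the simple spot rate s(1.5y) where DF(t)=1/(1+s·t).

step 1 [0.5y] swap r/2=13/1237: DF=(1 − 13/1237·(0))/(1+13/1237) = 1237/1250 ≈ 0.989600
step 2 [1y] swap r/2=23/1635: DF=(1 − 23/1635·(0.989600))/(1+23/1635) = 2431/2500 ≈ 0.972400
step 3 [1.5y] zero: DF = P = 9307/10000 ≈ 0.930700

1 1/2 1237/1250
2 1 2431/2500
3 3/2 9307/10000
s(1.5y) = (1/(9307/10000) − 1)/(3/2) = 462/9307 ≈ 4.9640%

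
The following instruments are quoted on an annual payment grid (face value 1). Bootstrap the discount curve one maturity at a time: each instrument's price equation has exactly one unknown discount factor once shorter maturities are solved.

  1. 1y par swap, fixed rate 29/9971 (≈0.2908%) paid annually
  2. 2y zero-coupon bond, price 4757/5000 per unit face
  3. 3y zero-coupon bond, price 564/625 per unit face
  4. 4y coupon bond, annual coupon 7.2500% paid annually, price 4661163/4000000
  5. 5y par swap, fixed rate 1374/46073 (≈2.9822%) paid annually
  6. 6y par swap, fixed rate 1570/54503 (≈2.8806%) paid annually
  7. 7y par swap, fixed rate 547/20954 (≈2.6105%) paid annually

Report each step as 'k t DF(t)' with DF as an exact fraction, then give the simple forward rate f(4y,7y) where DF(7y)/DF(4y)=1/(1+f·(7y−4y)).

1 1 9971/10000
2 2 4757/5000
3 3 564/625
4 4 4469/5000
5 5 4313/5000
6 6 843/1000
7 7 8359/10000
f(4y,7y) = ((4469/5000)/(8359/10000) − 1)/(3) = 193/8359 ≈ 2.3089%

step 1 [1y] swap r/1=29/9971: DF=(1 − 29/9971·(0))/(1+29/9971) = 9971/10000 ≈ 0.997100
step 2 [2y] zero: DF = P = 4757/5000 ≈ 0.951400
step 3 [3y] zero: DF = P = 564/625 ≈ 0.902400
step 4 [4y] bond c/1=29/400: DF=(4661163/4000000 − 29/400·(0.997100+0.951400+0.902400))/(1+29/400) = 4469/5000 ≈ 0.893800
step 5 [5y] swap r/1=1374/46073: DF=(1 − 1374/46073·(0.997100+0.951400+0.902400+0.893800))/(1+1374/46073) = 4313/5000 ≈ 0.862600
step 6 [6y] swap r/1=1570/54503: DF=(1 − 1570/54503·(0.997100+0.951400+0.902400+0.893800+0.862600))/(1+1570/54503) = 843/1000 ≈ 0.843000
step 7 [7y] swap r/1=547/20954: DF=(1 − 547/20954·(0.997100+0.951400+0.902400+0.893800+0.862600+0.843000))/(1+547/20954) = 8359/10000 ≈ 0.835900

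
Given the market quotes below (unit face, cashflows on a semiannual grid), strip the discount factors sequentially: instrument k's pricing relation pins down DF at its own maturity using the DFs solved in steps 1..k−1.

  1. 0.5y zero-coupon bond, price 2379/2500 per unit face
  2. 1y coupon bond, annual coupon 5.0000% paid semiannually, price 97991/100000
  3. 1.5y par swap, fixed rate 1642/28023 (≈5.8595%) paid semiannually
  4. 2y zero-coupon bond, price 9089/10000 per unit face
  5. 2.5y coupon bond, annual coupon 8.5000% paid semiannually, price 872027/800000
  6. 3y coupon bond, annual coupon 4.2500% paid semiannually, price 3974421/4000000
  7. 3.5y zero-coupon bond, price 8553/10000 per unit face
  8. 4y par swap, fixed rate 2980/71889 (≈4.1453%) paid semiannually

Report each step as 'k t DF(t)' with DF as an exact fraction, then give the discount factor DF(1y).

step 1 [0.5y] zero: DF = P = 2379/2500 ≈ 0.951600
step 2 [1y] bond c/2=1/40: DF=(97991/100000 − 1/40·(0.951600))/(1+1/40) = 583/625 ≈ 0.932800
step 3 [1.5y] swap r/2=821/28023: DF=(1 − 821/28023·(0.951600+0.932800))/(1+821/28023) = 9179/10000 ≈ 0.917900
step 4 [2y] zero: DF = P = 9089/10000 ≈ 0.908900
step 5 [2.5y] bond c/2=17/400: DF=(872027/800000 − 17/400·(0.951600+0.932800+0.917900+0.908900))/(1+17/400) = 8943/10000 ≈ 0.894300
step 6 [3y] bond c/2=17/800: DF=(3974421/4000000 − 17/800·(0.951600+0.932800+0.917900+0.908900+0.894300))/(1+17/800) = 8771/10000 ≈ 0.877100
step 7 [3.5y] zero: DF = P = 8553/10000 ≈ 0.855300
step 8 [4y] swap r/2=1490/71889: DF=(1 − 1490/71889·(0.951600+0.932800+0.917900+0.908900+0.894300+0.877100+0.855300))/(1+1490/71889) = 851/1000 ≈ 0.851000

1 1/2 2379/2500
2 1 583/625
3 3/2 9179/10000
4 2 9089/10000
5 5/2 8943/10000
6 3 8771/10000
7 7/2 8553/10000
8 4 851/1000
DF(1y) = 583/625 ≈ 0.932800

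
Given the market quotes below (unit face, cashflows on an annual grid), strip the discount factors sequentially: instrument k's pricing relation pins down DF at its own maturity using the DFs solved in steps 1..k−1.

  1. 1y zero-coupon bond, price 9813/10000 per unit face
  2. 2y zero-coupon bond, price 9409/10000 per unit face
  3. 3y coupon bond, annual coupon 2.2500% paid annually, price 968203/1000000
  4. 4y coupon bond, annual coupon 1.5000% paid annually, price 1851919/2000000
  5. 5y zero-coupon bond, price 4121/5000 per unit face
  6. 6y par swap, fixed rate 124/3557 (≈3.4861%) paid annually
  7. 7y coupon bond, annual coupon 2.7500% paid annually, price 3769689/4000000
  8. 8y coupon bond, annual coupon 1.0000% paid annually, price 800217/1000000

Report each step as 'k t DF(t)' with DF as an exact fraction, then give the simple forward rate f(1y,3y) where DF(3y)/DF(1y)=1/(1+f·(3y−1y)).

step 1 [1y] zero: DF = P = 9813/10000 ≈ 0.981300
step 2 [2y] zero: DF = P = 9409/10000 ≈ 0.940900
step 3 [3y] bond c/1=9/400: DF=(968203/1000000 − 9/400·(0.981300+0.940900))/(1+9/400) = 4523/5000 ≈ 0.904600
step 4 [4y] bond c/1=3/200: DF=(1851919/2000000 − 3/200·(0.981300+0.940900+0.904600))/(1+3/200) = 1741/2000 ≈ 0.870500
step 5 [5y] zero: DF = P = 4121/5000 ≈ 0.824200
step 6 [6y] swap r/1=124/3557: DF=(1 − 124/3557·(0.981300+0.940900+0.904600+0.870500+0.824200))/(1+124/3557) = 407/500 ≈ 0.814000
step 7 [7y] bond c/1=11/400: DF=(3769689/4000000 − 11/400·(0.981300+0.940900+0.904600+0.870500+0.824200+0.814000))/(1+11/400) = 484/625 ≈ 0.774400
step 8 [8y] bond c/1=1/100: DF=(800217/1000000 − 1/100·(0.981300+0.940900+0.904600+0.870500+0.824200+0.814000+0.774400))/(1+1/100) = 3659/5000 ≈ 0.731800

1 1 9813/10000
2 2 9409/10000
3 3 4523/5000
4 4 1741/2000
5 5 4121/5000
6 6 407/500
7 7 484/625
8 8 3659/5000
f(1y,3y) = ((9813/10000)/(4523/5000) − 1)/(2) = 767/18092 ≈ 4.2394%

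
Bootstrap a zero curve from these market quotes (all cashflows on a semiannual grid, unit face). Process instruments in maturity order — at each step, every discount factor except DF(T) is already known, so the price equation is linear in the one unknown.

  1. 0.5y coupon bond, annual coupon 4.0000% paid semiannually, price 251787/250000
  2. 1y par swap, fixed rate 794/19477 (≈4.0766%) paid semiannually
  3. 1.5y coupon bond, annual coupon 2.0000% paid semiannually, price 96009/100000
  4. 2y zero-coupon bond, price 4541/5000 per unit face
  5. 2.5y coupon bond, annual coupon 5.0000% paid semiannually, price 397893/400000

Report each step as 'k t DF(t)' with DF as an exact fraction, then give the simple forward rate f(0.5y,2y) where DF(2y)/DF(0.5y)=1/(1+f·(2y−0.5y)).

1 1/2 4937/5000
2 1 9603/10000
3 3/2 9313/10000
4 2 4541/5000
5 5/2 8781/10000
f(0.5y,2y) = ((4937/5000)/(4541/5000) − 1)/(3/2) = 264/4541 ≈ 5.8137%

step 1 [0.5y] bond c/2=1/50: DF=(251787/250000 − 1/50·(0))/(1+1/50) = 4937/5000 ≈ 0.987400
step 2 [1y] swap r/2=397/19477: DF=(1 − 397/19477·(0.987400))/(1+397/19477) = 9603/10000 ≈ 0.960300
step 3 [1.5y] bond c/2=1/100: DF=(96009/100000 − 1/100·(0.987400+0.960300))/(1+1/100) = 9313/10000 ≈ 0.931300
step 4 [2y] zero: DF = P = 4541/5000 ≈ 0.908200
step 5 [2.5y] bond c/2=1/40: DF=(397893/400000 − 1/40·(0.987400+0.960300+0.931300+0.908200))/(1+1/40) = 8781/10000 ≈ 0.878100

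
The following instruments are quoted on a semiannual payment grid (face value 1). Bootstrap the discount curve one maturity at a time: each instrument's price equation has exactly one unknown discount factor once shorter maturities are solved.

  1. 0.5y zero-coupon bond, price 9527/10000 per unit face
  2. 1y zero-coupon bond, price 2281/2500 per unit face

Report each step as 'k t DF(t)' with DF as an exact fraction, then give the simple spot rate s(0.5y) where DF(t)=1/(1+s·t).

step 1 [0.5y] zero: DF = P = 9527/10000 ≈ 0.952700
step 2 [1y] zero: DF = P = 2281/2500 ≈ 0.912400

1 1/2 9527/10000
2 1 2281/2500
s(0.5y) = (1/(9527/10000) − 1)/(1/2) = 946/9527 ≈ 9.9297%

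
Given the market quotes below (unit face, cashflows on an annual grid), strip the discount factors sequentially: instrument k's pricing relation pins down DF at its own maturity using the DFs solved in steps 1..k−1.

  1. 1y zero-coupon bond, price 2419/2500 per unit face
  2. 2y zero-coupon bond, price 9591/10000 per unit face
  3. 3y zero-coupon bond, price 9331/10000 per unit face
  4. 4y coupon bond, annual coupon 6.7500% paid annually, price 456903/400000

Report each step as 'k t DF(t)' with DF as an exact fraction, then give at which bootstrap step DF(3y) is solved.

step 1 [1y] zero: DF = P = 2419/2500 ≈ 0.967600
step 2 [2y] zero: DF = P = 9591/10000 ≈ 0.959100
step 3 [3y] zero: DF = P = 9331/10000 ≈ 0.933100
step 4 [4y] bond c/1=27/400: DF=(456903/400000 − 27/400·(0.967600+0.959100+0.933100))/(1+27/400) = 2223/2500 ≈ 0.889200

1 1 2419/2500
2 2 9591/10000
3 3 9331/10000
4 4 2223/2500
DF(3y) is solved at step 3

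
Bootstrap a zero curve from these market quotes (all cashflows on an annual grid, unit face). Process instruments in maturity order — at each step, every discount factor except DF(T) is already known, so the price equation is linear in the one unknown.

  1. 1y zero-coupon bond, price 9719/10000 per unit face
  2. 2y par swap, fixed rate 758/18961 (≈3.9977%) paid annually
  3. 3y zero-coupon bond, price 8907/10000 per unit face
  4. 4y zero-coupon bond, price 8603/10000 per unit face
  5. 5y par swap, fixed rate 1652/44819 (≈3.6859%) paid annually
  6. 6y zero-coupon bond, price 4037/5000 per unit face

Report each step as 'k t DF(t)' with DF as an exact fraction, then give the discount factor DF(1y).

step 1 [1y] zero: DF = P = 9719/10000 ≈ 0.971900
step 2 [2y] swap r/1=758/18961: DF=(1 − 758/18961·(0.971900))/(1+758/18961) = 4621/5000 ≈ 0.924200
step 3 [3y] zero: DF = P = 8907/10000 ≈ 0.890700
step 4 [4y] zero: DF = P = 8603/10000 ≈ 0.860300
step 5 [5y] swap r/1=1652/44819: DF=(1 − 1652/44819·(0.971900+0.924200+0.890700+0.860300))/(1+1652/44819) = 2087/2500 ≈ 0.834800
step 6 [6y] zero: DF = P = 4037/5000 ≈ 0.807400

1 1 9719/10000
2 2 4621/5000
3 3 8907/10000
4 4 8603/10000
5 5 2087/2500
6 6 4037/5000
DF(1y) = 9719/10000 ≈ 0.971900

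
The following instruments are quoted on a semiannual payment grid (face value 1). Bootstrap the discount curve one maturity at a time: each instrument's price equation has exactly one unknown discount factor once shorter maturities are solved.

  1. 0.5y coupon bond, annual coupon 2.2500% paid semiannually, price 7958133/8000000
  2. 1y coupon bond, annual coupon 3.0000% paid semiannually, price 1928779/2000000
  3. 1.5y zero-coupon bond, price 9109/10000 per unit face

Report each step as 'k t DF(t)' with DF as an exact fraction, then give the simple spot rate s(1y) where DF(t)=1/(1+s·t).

step 1 [0.5y] bond c/2=9/800: DF=(7958133/8000000 − 9/800·(0))/(1+9/800) = 9837/10000 ≈ 0.983700
step 2 [1y] bond c/2=3/200: DF=(1928779/2000000 − 3/200·(0.983700))/(1+3/200) = 2339/2500 ≈ 0.935600
step 3 [1.5y] zero: DF = P = 9109/10000 ≈ 0.910900

1 1/2 9837/10000
2 1 2339/2500
3 3/2 9109/10000
s(1y) = (1/(2339/2500) − 1)/(1) = 161/2339 ≈ 6.8833%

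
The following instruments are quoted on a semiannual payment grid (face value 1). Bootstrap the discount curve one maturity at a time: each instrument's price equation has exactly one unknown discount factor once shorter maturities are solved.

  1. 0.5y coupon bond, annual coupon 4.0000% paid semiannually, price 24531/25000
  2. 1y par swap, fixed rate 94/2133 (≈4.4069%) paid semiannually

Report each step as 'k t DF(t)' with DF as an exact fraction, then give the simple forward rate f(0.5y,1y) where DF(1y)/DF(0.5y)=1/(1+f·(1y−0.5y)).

1 1/2 481/500
2 1 9577/10000
f(0.5y,1y) = ((481/500)/(9577/10000) − 1)/(1/2) = 86/9577 ≈ 0.8980%

step 1 [0.5y] bond c/2=1/50: DF=(24531/25000 − 1/50·(0))/(1+1/50) = 481/500 ≈ 0.962000
step 2 [1y] swap r/2=47/2133: DF=(1 − 47/2133·(0.962000))/(1+47/2133) = 9577/10000 ≈ 0.957700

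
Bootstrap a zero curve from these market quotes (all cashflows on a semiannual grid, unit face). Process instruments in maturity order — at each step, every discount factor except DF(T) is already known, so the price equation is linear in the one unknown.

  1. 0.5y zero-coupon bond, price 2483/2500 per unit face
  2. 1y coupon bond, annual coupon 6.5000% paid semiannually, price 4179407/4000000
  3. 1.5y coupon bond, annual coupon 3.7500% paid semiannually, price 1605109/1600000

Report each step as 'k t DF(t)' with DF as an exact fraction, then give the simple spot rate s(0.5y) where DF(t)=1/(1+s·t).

step 1 [0.5y] zero: DF = P = 2483/2500 ≈ 0.993200
step 2 [1y] bond c/2=13/400: DF=(4179407/4000000 − 13/400·(0.993200))/(1+13/400) = 9807/10000 ≈ 0.980700
step 3 [1.5y] bond c/2=3/160: DF=(1605109/1600000 − 3/160·(0.993200+0.980700))/(1+3/160) = 2371/2500 ≈ 0.948400

1 1/2 2483/2500
2 1 9807/10000
3 3/2 2371/2500
s(0.5y) = (1/(2483/2500) − 1)/(1/2) = 34/2483 ≈ 1.3693%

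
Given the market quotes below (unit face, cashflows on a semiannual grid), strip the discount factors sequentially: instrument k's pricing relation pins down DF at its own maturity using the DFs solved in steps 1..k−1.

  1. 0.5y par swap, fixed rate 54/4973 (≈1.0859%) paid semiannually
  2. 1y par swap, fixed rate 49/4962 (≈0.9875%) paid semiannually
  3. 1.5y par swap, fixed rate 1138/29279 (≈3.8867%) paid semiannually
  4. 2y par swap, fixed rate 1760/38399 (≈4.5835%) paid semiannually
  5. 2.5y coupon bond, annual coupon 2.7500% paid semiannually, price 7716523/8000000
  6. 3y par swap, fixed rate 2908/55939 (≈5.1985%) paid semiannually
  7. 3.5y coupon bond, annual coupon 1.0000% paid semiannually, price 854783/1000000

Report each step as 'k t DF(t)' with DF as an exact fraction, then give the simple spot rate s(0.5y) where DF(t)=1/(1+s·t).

step 1 [0.5y] swap r/2=27/4973: DF=(1 − 27/4973·(0))/(1+27/4973) = 4973/5000 ≈ 0.994600
step 2 [1y] swap r/2=49/9924: DF=(1 − 49/9924·(0.994600))/(1+49/9924) = 4951/5000 ≈ 0.990200
step 3 [1.5y] swap r/2=569/29279: DF=(1 − 569/29279·(0.994600+0.990200))/(1+569/29279) = 9431/10000 ≈ 0.943100
step 4 [2y] swap r/2=880/38399: DF=(1 − 880/38399·(0.994600+0.990200+0.943100))/(1+880/38399) = 114/125 ≈ 0.912000
step 5 [2.5y] bond c/2=11/800: DF=(7716523/8000000 − 11/800·(0.994600+0.990200+0.943100+0.912000))/(1+11/800) = 4497/5000 ≈ 0.899400
step 6 [3y] swap r/2=1454/55939: DF=(1 − 1454/55939·(0.994600+0.990200+0.943100+0.912000+0.899400))/(1+1454/55939) = 4273/5000 ≈ 0.854600
step 7 [3.5y] bond c/2=1/200: DF=(854783/1000000 − 1/200·(0.994600+0.990200+0.943100+0.912000+0.899400+0.854600))/(1+1/200) = 8227/10000 ≈ 0.822700

1 1/2 4973/5000
2 1 4951/5000
3 3/2 9431/10000
4 2 114/125
5 5/2 4497/5000
6 3 4273/5000
7 7/2 8227/10000
s(0.5y) = (1/(4973/5000) − 1)/(1/2) = 54/4973 ≈ 1.0859%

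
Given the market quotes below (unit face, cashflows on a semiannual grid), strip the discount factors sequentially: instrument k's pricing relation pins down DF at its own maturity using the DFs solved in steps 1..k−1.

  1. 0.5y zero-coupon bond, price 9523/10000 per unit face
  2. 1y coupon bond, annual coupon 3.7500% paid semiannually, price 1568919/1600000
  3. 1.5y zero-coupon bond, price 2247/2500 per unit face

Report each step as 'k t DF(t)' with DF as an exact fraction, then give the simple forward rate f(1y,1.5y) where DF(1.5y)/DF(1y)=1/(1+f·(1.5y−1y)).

step 1 [0.5y] zero: DF = P = 9523/10000 ≈ 0.952300
step 2 [1y] bond c/2=3/160: DF=(1568919/1600000 − 3/160·(0.952300))/(1+3/160) = 189/200 ≈ 0.945000
step 3 [1.5y] zero: DF = P = 2247/2500 ≈ 0.898800

1 1/2 9523/10000
2 1 189/200
3 3/2 2247/2500
f(1y,1.5y) = ((189/200)/(2247/2500) − 1)/(1/2) = 11/107 ≈ 10.2804%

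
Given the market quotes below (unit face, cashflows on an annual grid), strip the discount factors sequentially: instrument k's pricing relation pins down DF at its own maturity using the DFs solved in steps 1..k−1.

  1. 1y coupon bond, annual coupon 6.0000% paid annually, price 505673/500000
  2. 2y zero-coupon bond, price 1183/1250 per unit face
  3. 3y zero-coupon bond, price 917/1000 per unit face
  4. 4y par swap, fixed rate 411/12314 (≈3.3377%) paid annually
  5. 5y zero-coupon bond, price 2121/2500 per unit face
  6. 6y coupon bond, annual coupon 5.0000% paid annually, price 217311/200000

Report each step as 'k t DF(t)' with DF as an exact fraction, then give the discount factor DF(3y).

1 1 9541/10000
2 2 1183/1250
3 3 917/1000
4 4 8767/10000
5 5 2121/2500
6 6 1637/2000
DF(3y) = 917/1000 ≈ 0.917000

step 1 [1y] bond c/1=3/50: DF=(505673/500000 − 3/50·(0))/(1+3/50) = 9541/10000 ≈ 0.954100
step 2 [2y] zero: DF = P = 1183/1250 ≈ 0.946400
step 3 [3y] zero: DF = P = 917/1000 ≈ 0.917000
step 4 [4y] swap r/1=411/12314: DF=(1 − 411/12314·(0.954100+0.946400+0.917000))/(1+411/12314) = 8767/10000 ≈ 0.876700
step 5 [5y] zero: DF = P = 2121/2500 ≈ 0.848400
step 6 [6y] bond c/1=1/20: DF=(217311/200000 − 1/20·(0.954100+0.946400+0.917000+0.876700+0.848400))/(1+1/20) = 1637/2000 ≈ 0.818500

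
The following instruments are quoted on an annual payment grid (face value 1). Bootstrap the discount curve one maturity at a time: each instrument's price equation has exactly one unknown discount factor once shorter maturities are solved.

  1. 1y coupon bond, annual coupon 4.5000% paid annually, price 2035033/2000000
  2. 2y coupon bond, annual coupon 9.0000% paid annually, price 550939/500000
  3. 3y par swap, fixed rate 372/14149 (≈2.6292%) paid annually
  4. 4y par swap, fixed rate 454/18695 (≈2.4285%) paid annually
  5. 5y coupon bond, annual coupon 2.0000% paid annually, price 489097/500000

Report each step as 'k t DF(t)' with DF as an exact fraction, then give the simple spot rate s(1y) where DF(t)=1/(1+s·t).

step 1 [1y] bond c/1=9/200: DF=(2035033/2000000 − 9/200·(0))/(1+9/200) = 9737/10000 ≈ 0.973700
step 2 [2y] bond c/1=9/100: DF=(550939/500000 − 9/100·(0.973700))/(1+9/100) = 1861/2000 ≈ 0.930500
step 3 [3y] swap r/1=372/14149: DF=(1 − 372/14149·(0.973700+0.930500))/(1+372/14149) = 1157/1250 ≈ 0.925600
step 4 [4y] swap r/1=454/18695: DF=(1 − 454/18695·(0.973700+0.930500+0.925600))/(1+454/18695) = 2273/2500 ≈ 0.909200
step 5 [5y] bond c/1=1/50: DF=(489097/500000 − 1/50·(0.973700+0.930500+0.925600+0.909200))/(1+1/50) = 8857/10000 ≈ 0.885700

1 1 9737/10000
2 2 1861/2000
3 3 1157/1250
4 4 2273/2500
5 5 8857/10000
s(1y) = (1/(9737/10000) − 1)/(1) = 263/9737 ≈ 2.7010%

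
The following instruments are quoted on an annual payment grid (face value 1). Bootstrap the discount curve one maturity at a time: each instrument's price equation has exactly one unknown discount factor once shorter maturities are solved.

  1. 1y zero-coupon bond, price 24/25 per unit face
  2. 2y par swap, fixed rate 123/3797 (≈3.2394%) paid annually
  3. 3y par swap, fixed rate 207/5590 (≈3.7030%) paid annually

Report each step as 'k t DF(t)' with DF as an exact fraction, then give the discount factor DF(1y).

1 1 24/25
2 2 1877/2000
3 3 1793/2000
DF(1y) = 24/25 ≈ 0.960000

step 1 [1y] zero: DF = P = 24/25 ≈ 0.960000
step 2 [2y] swap r/1=123/3797: DF=(1 − 123/3797·(0.960000))/(1+123/3797) = 1877/2000 ≈ 0.938500
step 3 [3y] swap r/1=207/5590: DF=(1 − 207/5590·(0.960000+0.938500))/(1+207/5590) = 1793/2000 ≈ 0.896500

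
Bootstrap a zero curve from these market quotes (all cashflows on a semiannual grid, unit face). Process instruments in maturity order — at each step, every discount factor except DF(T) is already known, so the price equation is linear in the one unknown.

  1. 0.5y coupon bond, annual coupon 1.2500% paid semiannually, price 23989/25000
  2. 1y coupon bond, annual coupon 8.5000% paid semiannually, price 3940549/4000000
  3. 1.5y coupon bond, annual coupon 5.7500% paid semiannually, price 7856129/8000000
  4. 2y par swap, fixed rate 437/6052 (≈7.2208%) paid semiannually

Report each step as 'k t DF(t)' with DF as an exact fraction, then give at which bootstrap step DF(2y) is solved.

step 1 [0.5y] bond c/2=1/160: DF=(23989/25000 − 1/160·(0))/(1+1/160) = 596/625 ≈ 0.953600
step 2 [1y] bond c/2=17/400: DF=(3940549/4000000 − 17/400·(0.953600))/(1+17/400) = 9061/10000 ≈ 0.906100
step 3 [1.5y] bond c/2=23/800: DF=(7856129/8000000 − 23/800·(0.953600+0.906100))/(1+23/800) = 4513/5000 ≈ 0.902600
step 4 [2y] swap r/2=437/12104: DF=(1 − 437/12104·(0.953600+0.906100+0.902600))/(1+437/12104) = 8689/10000 ≈ 0.868900

1 1/2 596/625
2 1 9061/10000
3 3/2 4513/5000
4 2 8689/10000
DF(2y) is solved at step 4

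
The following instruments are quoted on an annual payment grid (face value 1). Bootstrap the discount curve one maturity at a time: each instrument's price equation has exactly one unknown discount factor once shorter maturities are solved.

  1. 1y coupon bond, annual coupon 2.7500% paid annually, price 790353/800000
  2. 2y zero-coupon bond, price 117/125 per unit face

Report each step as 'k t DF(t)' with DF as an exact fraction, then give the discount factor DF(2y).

1 1 1923/2000
2 2 117/125
DF(2y) = 117/125 ≈ 0.936000

step 1 [1y] bond c/1=11/400: DF=(790353/800000 − 11/400·(0))/(1+11/400) = 1923/2000 ≈ 0.961500
step 2 [2y] zero: DF = P = 117/125 ≈ 0.936000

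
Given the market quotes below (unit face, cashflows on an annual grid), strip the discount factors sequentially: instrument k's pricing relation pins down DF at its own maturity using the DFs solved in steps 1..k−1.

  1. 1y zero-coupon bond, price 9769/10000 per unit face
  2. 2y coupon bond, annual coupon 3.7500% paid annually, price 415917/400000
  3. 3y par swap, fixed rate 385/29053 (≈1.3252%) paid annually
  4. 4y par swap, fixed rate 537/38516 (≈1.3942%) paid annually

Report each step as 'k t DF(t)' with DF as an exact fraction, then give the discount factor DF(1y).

step 1 [1y] zero: DF = P = 9769/10000 ≈ 0.976900
step 2 [2y] bond c/1=3/80: DF=(415917/400000 − 3/80·(0.976900))/(1+3/80) = 9669/10000 ≈ 0.966900
step 3 [3y] swap r/1=385/29053: DF=(1 − 385/29053·(0.976900+0.966900))/(1+385/29053) = 1923/2000 ≈ 0.961500
step 4 [4y] swap r/1=537/38516: DF=(1 − 537/38516·(0.976900+0.966900+0.961500))/(1+537/38516) = 9463/10000 ≈ 0.946300

1 1 9769/10000
2 2 9669/10000
3 3 1923/2000
4 4 9463/10000
DF(1y) = 9769/10000 ≈ 0.976900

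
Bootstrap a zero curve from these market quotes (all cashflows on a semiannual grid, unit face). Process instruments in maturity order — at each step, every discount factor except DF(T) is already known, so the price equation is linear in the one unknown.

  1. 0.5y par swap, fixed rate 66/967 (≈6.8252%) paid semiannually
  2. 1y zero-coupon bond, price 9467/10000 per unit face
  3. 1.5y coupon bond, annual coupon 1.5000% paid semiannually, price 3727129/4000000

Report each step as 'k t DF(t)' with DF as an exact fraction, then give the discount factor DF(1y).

1 1/2 967/1000
2 1 9467/10000
3 3/2 4553/5000
DF(1y) = 9467/10000 ≈ 0.946700

step 1 [0.5y] swap r/2=33/967: DF=(1 − 33/967·(0))/(1+33/967) = 967/1000 ≈ 0.967000
step 2 [1y] zero: DF = P = 9467/10000 ≈ 0.946700
step 3 [1.5y] bond c/2=3/400: DF=(3727129/4000000 − 3/400·(0.967000+0.946700))/(1+3/400) = 4553/5000 ≈ 0.910600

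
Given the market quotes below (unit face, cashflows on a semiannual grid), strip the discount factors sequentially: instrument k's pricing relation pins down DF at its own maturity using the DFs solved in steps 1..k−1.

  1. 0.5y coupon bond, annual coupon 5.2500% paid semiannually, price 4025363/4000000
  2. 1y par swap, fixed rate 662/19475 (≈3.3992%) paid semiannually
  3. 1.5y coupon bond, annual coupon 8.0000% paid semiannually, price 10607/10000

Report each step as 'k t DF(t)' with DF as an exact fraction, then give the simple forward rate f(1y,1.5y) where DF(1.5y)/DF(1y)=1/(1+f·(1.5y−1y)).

1 1/2 4903/5000
2 1 9669/10000
3 3/2 189/200
f(1y,1.5y) = ((9669/10000)/(189/200) − 1)/(1/2) = 73/1575 ≈ 4.6349%

step 1 [0.5y] bond c/2=21/800: DF=(4025363/4000000 − 21/800·(0))/(1+21/800) = 4903/5000 ≈ 0.980600
step 2 [1y] swap r/2=331/19475: DF=(1 − 331/19475·(0.980600))/(1+331/19475) = 9669/10000 ≈ 0.966900
step 3 [1.5y] bond c/2=1/25: DF=(10607/10000 − 1/25·(0.980600+0.966900))/(1+1/25) = 189/200 ≈ 0.945000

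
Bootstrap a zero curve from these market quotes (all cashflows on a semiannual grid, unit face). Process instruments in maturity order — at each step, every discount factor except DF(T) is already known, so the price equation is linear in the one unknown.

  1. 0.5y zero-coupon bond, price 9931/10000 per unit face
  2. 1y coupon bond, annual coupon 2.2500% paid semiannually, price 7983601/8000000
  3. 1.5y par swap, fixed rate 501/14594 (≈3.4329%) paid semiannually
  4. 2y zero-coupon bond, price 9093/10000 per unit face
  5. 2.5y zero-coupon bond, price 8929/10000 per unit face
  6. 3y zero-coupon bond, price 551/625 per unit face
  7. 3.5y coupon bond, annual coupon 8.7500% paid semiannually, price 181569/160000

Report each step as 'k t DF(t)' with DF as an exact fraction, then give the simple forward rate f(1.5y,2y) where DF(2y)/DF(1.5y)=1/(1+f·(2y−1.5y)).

1 1/2 9931/10000
2 1 4879/5000
3 3/2 9499/10000
4 2 9093/10000
5 5/2 8929/10000
6 3 551/625
7 7/2 2131/2500
f(1.5y,2y) = ((9499/10000)/(9093/10000) − 1)/(1/2) = 116/1299 ≈ 8.9299%

step 1 [0.5y] zero: DF = P = 9931/10000 ≈ 0.993100
step 2 [1y] bond c/2=9/800: DF=(7983601/8000000 − 9/800·(0.993100))/(1+9/800) = 4879/5000 ≈ 0.975800
step 3 [1.5y] swap r/2=501/29188: DF=(1 − 501/29188·(0.993100+0.975800))/(1+501/29188) = 9499/10000 ≈ 0.949900
step 4 [2y] zero: DF = P = 9093/10000 ≈ 0.909300
step 5 [2.5y] zero: DF = P = 8929/10000 ≈ 0.892900
step 6 [3y] zero: DF = P = 551/625 ≈ 0.881600
step 7 [3.5y] bond c/2=7/160: DF=(181569/160000 − 7/160·(0.993100+0.975800+0.949900+0.909300+0.892900+0.881600))/(1+7/160) = 2131/2500 ≈ 0.852400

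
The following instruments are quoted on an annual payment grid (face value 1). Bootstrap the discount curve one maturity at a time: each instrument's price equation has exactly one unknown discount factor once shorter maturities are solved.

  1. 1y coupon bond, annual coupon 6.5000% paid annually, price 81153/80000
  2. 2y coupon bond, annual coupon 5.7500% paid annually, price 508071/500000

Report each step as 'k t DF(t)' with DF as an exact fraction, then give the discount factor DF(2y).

1 1 381/400
2 2 9091/10000
DF(2y) = 9091/10000 ≈ 0.909100

step 1 [1y] bond c/1=13/200: DF=(81153/80000 − 13/200·(0))/(1+13/200) = 381/400 ≈ 0.952500
step 2 [2y] bond c/1=23/400: DF=(508071/500000 − 23/400·(0.952500))/(1+23/400) = 9091/10000 ≈ 0.909100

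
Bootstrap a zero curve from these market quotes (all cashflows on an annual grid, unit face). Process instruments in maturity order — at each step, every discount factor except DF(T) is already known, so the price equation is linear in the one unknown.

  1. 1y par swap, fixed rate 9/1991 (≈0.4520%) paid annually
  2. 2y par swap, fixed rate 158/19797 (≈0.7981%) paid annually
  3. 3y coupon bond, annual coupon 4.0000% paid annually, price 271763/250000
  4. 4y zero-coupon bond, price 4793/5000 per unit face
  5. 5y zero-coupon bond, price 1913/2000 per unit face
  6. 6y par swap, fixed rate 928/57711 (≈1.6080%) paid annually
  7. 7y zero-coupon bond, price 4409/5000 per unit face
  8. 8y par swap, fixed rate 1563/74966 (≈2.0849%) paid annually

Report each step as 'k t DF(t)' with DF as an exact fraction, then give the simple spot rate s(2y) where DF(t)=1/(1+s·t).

1 1 1991/2000
2 2 4921/5000
3 3 9691/10000
4 4 4793/5000
5 5 1913/2000
6 6 567/625
7 7 4409/5000
8 8 8437/10000
s(2y) = (1/(4921/5000) − 1)/(2) = 79/9842 ≈ 0.8027%

step 1 [1y] swap r/1=9/1991: DF=(1 − 9/1991·(0))/(1+9/1991) = 1991/2000 ≈ 0.995500
step 2 [2y] swap r/1=158/19797: DF=(1 − 158/19797·(0.995500))/(1+158/19797) = 4921/5000 ≈ 0.984200
step 3 [3y] bond c/1=1/25: DF=(271763/250000 − 1/25·(0.995500+0.984200))/(1+1/25) = 9691/10000 ≈ 0.969100
step 4 [4y] zero: DF = P = 4793/5000 ≈ 0.958600
step 5 [5y] zero: DF = P = 1913/2000 ≈ 0.956500
step 6 [6y] swap r/1=928/57711: DF=(1 − 928/57711·(0.995500+0.984200+0.969100+0.958600+0.956500))/(1+928/57711) = 567/625 ≈ 0.907200
step 7 [7y] zero: DF = P = 4409/5000 ≈ 0.881800
step 8 [8y] swap r/1=1563/74966: DF=(1 − 1563/74966·(0.995500+0.984200+0.969100+0.958600+0.956500+0.907200+0.881800))/(1+1563/74966) = 8437/10000 ≈ 0.843700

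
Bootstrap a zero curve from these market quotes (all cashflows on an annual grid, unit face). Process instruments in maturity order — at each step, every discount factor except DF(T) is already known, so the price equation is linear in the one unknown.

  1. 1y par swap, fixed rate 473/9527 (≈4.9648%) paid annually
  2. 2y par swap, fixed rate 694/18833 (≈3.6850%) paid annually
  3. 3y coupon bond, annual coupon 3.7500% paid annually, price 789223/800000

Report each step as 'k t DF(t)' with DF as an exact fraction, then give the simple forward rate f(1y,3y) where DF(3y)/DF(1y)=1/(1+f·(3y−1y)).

1 1 9527/10000
2 2 4653/5000
3 3 2207/2500
f(1y,3y) = ((9527/10000)/(2207/2500) − 1)/(2) = 699/17656 ≈ 3.9590%

step 1 [1y] swap r/1=473/9527: DF=(1 − 473/9527·(0))/(1+473/9527) = 9527/10000 ≈ 0.952700
step 2 [2y] swap r/1=694/18833: DF=(1 − 694/18833·(0.952700))/(1+694/18833) = 4653/5000 ≈ 0.930600
step 3 [3y] bond c/1=3/80: DF=(789223/800000 − 3/80·(0.952700+0.930600))/(1+3/80) = 2207/2500 ≈ 0.882800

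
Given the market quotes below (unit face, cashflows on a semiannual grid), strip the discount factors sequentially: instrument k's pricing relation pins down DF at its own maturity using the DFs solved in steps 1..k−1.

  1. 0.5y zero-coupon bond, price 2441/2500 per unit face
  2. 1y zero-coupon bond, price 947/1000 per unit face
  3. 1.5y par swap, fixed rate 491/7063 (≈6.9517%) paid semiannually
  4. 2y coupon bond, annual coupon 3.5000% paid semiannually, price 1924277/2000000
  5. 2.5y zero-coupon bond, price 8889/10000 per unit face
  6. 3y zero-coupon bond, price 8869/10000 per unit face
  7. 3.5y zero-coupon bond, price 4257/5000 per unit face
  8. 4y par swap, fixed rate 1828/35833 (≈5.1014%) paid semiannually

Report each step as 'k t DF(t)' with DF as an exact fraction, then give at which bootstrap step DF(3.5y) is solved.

1 1/2 2441/2500
2 1 947/1000
3 3/2 4509/5000
4 2 897/1000
5 5/2 8889/10000
6 3 8869/10000
7 7/2 4257/5000
8 4 2043/2500
DF(3.5y) is solved at step 7

step 1 [0.5y] zero: DF = P = 2441/2500 ≈ 0.976400
step 2 [1y] zero: DF = P = 947/1000 ≈ 0.947000
step 3 [1.5y] swap r/2=491/14126: DF=(1 − 491/14126·(0.976400+0.947000))/(1+491/14126) = 4509/5000 ≈ 0.901800
step 4 [2y] bond c/2=7/400: DF=(1924277/2000000 − 7/400·(0.976400+0.947000+0.901800))/(1+7/400) = 897/1000 ≈ 0.897000
step 5 [2.5y] zero: DF = P = 8889/10000 ≈ 0.888900
step 6 [3y] zero: DF = P = 8869/10000 ≈ 0.886900
step 7 [3.5y] zero: DF = P = 4257/5000 ≈ 0.851400
step 8 [4y] swap r/2=914/35833: DF=(1 − 914/35833·(0.976400+0.947000+0.901800+0.897000+0.888900+0.886900+0.851400))/(1+914/35833) = 2043/2500 ≈ 0.817200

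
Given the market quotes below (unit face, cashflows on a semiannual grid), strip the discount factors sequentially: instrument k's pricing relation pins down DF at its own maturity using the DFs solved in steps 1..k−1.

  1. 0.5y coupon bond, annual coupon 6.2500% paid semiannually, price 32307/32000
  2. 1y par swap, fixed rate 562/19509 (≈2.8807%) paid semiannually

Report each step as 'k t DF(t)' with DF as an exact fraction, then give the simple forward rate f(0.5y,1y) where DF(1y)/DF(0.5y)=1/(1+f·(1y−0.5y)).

step 1 [0.5y] bond c/2=1/32: DF=(32307/32000 − 1/32·(0))/(1+1/32) = 979/1000 ≈ 0.979000
step 2 [1y] swap r/2=281/19509: DF=(1 − 281/19509·(0.979000))/(1+281/19509) = 9719/10000 ≈ 0.971900

1 1/2 979/1000
2 1 9719/10000
f(0.5y,1y) = ((979/1000)/(9719/10000) − 1)/(1/2) = 142/9719 ≈ 1.4611%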